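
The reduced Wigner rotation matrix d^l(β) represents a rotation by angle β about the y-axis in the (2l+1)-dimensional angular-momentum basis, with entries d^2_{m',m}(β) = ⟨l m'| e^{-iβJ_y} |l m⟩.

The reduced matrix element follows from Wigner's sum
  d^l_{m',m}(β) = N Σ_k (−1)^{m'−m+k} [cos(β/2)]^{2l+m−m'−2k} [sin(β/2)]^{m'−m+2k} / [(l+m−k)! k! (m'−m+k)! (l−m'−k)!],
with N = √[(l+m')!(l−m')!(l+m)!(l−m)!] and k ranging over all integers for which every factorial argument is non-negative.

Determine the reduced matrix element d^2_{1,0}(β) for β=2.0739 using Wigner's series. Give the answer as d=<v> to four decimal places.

d^2_{1,0}(β=2.0739) via Wigner's sum:
c=cos(2.0739/2)=0.508848, s=sin(2.0739/2)=0.860856; N=√[6·1·2·2]=4.898979
k: max(0,(0)−(1))=0 … min(2+(0),2−(1))=1
  k=0: (−1)^1·4.8990/(2)·0.5088^3·0.8609^1 = -0.277825
  k=1: (−1)^2·4.8990/(2)·0.5088^1·0.8609^3 = +0.795162
d^2_{1,0}(2.0739) = -0.277825 +0.795162 = +0.517337

d=0.5173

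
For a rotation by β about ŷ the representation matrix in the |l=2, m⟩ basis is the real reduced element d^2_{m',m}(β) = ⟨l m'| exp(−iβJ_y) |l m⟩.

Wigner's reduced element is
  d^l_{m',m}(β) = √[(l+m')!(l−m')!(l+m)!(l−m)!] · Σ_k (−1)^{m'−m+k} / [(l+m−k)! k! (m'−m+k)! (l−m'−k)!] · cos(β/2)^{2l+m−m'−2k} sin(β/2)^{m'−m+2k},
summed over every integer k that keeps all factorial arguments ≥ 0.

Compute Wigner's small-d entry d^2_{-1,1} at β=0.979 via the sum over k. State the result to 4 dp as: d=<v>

d^2_{-1,1}(β=0.979) via Wigner's sum:
c=cos(0.979/2)=0.882568, s=sin(0.979/2)=0.470185; N=√[1·6·6·1]=6.000000
k: max(0,(1)−(-1))=2 … min(2+(1),2−(-1))=3
  k=2: (−1)^0·6.0000/(2)·0.8826^2·0.4702^2 = +0.516600
  k=3: (−1)^1·6.0000/(6)·0.8826^0·0.4702^4 = -0.048874
d^2_{-1,1}(0.979) = +0.516600 -0.048874 = +0.467727

d=0.4677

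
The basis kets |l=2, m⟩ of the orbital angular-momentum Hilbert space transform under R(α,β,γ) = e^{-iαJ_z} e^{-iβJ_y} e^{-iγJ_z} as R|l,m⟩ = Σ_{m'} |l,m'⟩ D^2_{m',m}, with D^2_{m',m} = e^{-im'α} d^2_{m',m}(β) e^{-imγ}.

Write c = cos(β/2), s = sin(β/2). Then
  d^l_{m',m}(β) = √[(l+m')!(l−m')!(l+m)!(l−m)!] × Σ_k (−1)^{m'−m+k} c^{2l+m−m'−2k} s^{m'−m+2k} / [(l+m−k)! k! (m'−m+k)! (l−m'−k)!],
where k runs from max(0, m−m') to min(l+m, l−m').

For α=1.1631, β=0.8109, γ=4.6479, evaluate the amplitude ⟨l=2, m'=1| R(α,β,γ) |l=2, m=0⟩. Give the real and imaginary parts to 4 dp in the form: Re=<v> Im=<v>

First d^2_{1,0}(β=0.8109), then the phase factors e^{-i(1)α} and e^{-i(0)γ}:
c=cos(0.8109/2)=0.918925, s=sin(0.8109/2)=0.394432; N=√[6·1·2·2]=4.898979
k: max(0,(0)−(1))=0 … min(2+(0),2−(1))=1
  k=0: (−1)^1·4.8990/(2)·0.9189^3·0.3944^1 = -0.749701
  k=1: (−1)^2·4.8990/(2)·0.9189^1·0.3944^3 = +0.138125
d^2_{1,0}(0.8109) = -0.749701 +0.138125 = -0.611576
Attach z-rotation phases: D = e^{-i(1)(1.1631)}·(-0.611576)·e^{-i(0)(4.6479)} = -0.242487+0.561449i

Re=-0.2425 Im=0.5614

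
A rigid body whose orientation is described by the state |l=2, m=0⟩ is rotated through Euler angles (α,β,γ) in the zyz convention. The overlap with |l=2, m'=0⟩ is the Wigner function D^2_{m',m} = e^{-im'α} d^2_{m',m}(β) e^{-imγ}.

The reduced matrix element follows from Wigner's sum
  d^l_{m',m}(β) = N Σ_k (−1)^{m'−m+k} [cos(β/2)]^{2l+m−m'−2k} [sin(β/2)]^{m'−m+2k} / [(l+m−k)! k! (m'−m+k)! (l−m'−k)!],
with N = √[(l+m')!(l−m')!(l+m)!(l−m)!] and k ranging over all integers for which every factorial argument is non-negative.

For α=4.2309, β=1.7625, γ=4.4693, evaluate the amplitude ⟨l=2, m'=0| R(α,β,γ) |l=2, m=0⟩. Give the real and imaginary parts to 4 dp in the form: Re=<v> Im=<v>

Re=-0.4455 Im=0.0000

D^2_{0,0}(4.2309,1.7625,4.4693) = e^{-i·0·4.2309}·d^2_{0,0}(1.7625)·e^{-i·0·4.4693}. Compute d first:
With c≡cos(β/2)=0.636187 and s≡sin(β/2)=0.771535, N=[2·2·2·2]^{1/2}=4.000000
k∈{0,1,2} keeps every argument non-negative
  k=0: (−1)^0·4.0000/(4)·0.6362^4·0.7715^0 = +0.163810
  k=1: (−1)^1·4.0000/(1)·0.6362^2·0.7715^2 = -0.963698
  k=2: (−1)^2·4.0000/(4)·0.6362^0·0.7715^4 = +0.354341
d^2_{0,0}(1.7625) = +0.163810 -0.963698 +0.354341 = -0.445547
Phases: e^{-i·(0)·4.2309}=+1.000000+0.000000i, e^{-i·(0)·4.4693}=+1.000000+0.000000i ⇒ D=-0.445547+0.000000i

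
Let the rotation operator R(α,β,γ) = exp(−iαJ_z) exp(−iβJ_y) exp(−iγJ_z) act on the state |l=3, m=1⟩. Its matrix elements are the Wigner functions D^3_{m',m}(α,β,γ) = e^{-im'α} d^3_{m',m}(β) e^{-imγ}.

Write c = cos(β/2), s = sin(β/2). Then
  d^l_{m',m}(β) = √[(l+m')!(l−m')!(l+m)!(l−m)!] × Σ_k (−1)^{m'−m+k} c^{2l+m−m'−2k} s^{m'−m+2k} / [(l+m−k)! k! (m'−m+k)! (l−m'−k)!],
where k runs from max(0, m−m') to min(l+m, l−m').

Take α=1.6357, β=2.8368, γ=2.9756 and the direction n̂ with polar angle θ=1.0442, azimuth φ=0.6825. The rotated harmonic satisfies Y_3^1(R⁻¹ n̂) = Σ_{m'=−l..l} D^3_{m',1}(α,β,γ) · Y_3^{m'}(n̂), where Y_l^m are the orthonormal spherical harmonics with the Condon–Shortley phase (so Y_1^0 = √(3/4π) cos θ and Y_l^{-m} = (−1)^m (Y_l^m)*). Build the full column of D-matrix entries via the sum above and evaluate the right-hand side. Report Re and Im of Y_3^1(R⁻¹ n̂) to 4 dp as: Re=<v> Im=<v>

Need the full column D^3_{m',1} for m'=−3..3 at α=1.6357, β=2.8368, γ=2.9756.
cos(β/2)=0.151807, sin(β/2)=0.988410
d^3_{-3,1}: single k=4 term ⇒ +0.085188;  D = -0.030066+0.079706i
d^3_{-2,1}: k∈[3..4] ⇒ +0.021366 -0.452875 = -0.431509;  D = -0.412768-0.125787i
d^3_{-1,1}: k∈[2..4] ⇒ +0.003113 -0.175964 +0.932445 = +0.759594;  D = +0.173833-0.739436i
d^3_{0,1}: k∈[1..3] ⇒ +0.000276 -0.035107 +0.496099 = +0.461268;  D = -0.454928-0.076216i
d^3_{1,1}: k∈[0..2] ⇒ +0.000012 -0.004151 +0.131973 = +0.127834;  D = -0.012901+0.127182i
d^3_{2,1}: k∈[0..1] ⇒ -0.000252 +0.021366 = +0.021114;  D = +0.021100+0.000764i
d^3_{3,1}: single k=0 term ⇒ +0.002010;  D = -0.000058-0.002009i
Y_3^{m'}(θ=1.0442,φ=0.6825) and Σ D·Y over m':
  (-0.0301+0.0797i)·(-0.1237-0.2395i)  (-0.4128-0.1258i)·(+0.0784-0.3758i)  (+0.1738-0.7394i)·(+0.0570-0.0463i)  (-0.4549-0.0762i)·(-0.3258+0.0000i)  (-0.0129+0.1272i)·(-0.0570-0.0463i)  (+0.0211+0.0008i)·(+0.0784+0.3758i)  (-0.0001-0.0020i)·(+0.1237-0.2395i)
Y_3^1(R⁻¹ n̂) = +0.074520+0.118300i

Re=0.0745 Im=0.1183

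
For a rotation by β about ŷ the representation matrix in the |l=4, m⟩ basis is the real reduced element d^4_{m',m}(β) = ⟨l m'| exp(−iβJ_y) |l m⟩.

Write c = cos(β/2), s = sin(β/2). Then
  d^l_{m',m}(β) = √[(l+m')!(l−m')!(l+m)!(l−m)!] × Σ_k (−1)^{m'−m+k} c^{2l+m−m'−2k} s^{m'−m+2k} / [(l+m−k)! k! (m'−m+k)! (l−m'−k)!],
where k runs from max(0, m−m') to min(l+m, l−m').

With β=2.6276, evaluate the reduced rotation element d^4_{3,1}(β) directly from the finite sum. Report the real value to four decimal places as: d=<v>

d=-0.0463

d^4_{3,1}(β=2.6276) via Wigner's sum:
With c≡cos(β/2)=0.254177 and s≡sin(β/2)=0.967158, N=[5040·1·120·6]^{1/2}=1904.940944
The bounds max(0,m−m')=0 and min(l+m,l−m')=1 give 2 terms
  k=0: (−1)^2·1904.9409/(240)·0.2542^6·0.9672^2 = +0.002002
  k=1: (−1)^3·1904.9409/(144)·0.2542^4·0.9672^4 = -0.048312
d^4_{3,1}(2.6276) = +0.002002 -0.048312 = -0.046310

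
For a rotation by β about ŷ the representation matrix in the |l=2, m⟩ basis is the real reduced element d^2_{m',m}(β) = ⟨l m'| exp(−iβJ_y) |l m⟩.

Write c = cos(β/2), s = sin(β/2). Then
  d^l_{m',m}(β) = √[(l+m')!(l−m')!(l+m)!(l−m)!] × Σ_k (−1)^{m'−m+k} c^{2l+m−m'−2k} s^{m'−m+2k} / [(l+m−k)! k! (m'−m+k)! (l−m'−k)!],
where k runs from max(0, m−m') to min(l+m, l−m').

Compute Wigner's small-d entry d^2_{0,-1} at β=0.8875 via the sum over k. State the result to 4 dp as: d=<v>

d^2_{0,-1}(β=0.8875) via Wigner's sum:
With c≡cos(β/2)=0.903148 and s≡sin(β/2)=0.429329, N=[2·2·1·6]^{1/2}=4.898979
The bounds max(0,m−m')=0 and min(l+m,l−m')=1 give 2 terms
  k=0: (−1)^1·4.8990/(2)·0.9031^3·0.4293^1 = -0.774717
  k=1: (−1)^2·4.8990/(2)·0.9031^1·0.4293^3 = +0.175068
d^2_{0,-1}(0.8875) = -0.774717 +0.175068 = -0.599649

d=-0.5996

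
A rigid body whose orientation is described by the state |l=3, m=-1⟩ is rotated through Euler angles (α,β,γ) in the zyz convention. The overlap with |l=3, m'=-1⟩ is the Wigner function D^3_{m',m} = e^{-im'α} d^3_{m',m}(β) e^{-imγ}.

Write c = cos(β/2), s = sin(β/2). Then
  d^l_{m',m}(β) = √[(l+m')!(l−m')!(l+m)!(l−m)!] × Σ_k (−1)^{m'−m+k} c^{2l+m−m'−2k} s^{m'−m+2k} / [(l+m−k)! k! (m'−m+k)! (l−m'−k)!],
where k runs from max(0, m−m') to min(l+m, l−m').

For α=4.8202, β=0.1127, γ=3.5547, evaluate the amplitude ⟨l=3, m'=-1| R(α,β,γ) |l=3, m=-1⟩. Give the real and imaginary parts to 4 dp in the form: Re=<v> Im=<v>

Re=-0.4804 Im=0.8373

First d^3_{-1,-1}(β=0.1127), then the phase factors e^{-i(-1)α} and e^{-i(-1)γ}:
c=cos(0.1127/2)=0.998413, s=sin(0.1127/2)=0.056320; N=√[2·24·2·24]=48.000000
k: max(0,(-1)−(-1))=0 … min(3+(-1),3−(-1))=2
  k=0: (−1)^0·48.0000/(48)·0.9984^6·0.0563^0 = +0.990514
  k=1: (−1)^1·48.0000/(6)·0.9984^4·0.0563^2 = -0.025215
  k=2: (−1)^2·48.0000/(8)·0.9984^2·0.0563^4 = +0.000060
d^3_{-1,-1}(0.1127) = +0.990514 -0.025215 +0.000060 = +0.965359
Phases: e^{-i·(-1)·4.8202}=+0.107602-0.994194i, e^{-i·(-1)·3.5547}=-0.915878-0.401457i ⇒ D=-0.480437+0.837317i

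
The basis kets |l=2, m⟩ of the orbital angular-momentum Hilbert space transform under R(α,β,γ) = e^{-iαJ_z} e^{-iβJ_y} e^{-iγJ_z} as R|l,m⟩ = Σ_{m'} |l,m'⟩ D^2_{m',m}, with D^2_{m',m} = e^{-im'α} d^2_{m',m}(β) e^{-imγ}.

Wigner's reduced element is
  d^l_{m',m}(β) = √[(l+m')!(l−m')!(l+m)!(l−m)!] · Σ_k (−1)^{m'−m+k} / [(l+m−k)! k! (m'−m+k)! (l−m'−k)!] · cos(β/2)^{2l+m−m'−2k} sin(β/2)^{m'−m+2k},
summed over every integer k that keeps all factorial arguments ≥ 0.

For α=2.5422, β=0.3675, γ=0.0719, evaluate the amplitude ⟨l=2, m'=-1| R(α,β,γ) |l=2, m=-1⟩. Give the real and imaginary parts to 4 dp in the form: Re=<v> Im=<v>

Re=-0.7237 Im=0.4216

Split into d^2_{-1,-1}(β=0.3675) × two z-phases.
c=cos(0.3675/2)=0.983165, s=sin(0.3675/2)=0.182718; N=√[1·6·1·6]=6.000000
The bounds max(0,m−m')=0 and min(l+m,l−m')=1 give 2 terms
  k=0: (−1)^0·6.0000/(6)·0.9832^4·0.1827^0 = +0.934343
  k=1: (−1)^1·6.0000/(2)·0.9832^2·0.1827^2 = -0.096813
d^2_{-1,-1}(0.3675) = +0.934343 -0.096813 = +0.837530
D = (-0.825678+0.564141i)·(+0.837530)·(+0.997416+0.071838i) = -0.723686+0.421586i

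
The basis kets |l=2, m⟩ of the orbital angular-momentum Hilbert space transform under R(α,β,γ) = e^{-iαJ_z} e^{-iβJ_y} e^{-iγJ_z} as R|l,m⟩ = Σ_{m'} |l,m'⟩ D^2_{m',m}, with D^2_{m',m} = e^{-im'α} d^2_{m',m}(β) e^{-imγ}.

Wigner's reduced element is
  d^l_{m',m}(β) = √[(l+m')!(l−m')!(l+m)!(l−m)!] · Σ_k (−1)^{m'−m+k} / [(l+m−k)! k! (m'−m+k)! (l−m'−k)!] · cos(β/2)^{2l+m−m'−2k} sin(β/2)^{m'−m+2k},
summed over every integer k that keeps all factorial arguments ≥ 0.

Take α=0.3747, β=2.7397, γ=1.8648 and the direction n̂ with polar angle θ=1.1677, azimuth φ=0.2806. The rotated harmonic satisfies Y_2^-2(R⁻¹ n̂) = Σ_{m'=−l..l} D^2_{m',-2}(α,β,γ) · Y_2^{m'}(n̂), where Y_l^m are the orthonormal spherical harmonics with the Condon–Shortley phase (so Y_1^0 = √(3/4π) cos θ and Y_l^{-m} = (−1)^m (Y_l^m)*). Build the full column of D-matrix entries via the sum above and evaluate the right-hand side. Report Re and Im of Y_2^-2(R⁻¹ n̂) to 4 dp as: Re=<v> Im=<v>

Re=-0.3535 Im=-0.1557

Need the full column D^2_{m',-2} for m'=−2..2 at α=0.3747, β=2.7397, γ=1.8648.
cos(β/2)=0.199597, sin(β/2)=0.979878
d^2_{-2,-2}: single k=0 term ⇒ +0.001587;  D = -0.000367-0.001544i
d^2_{-1,-2}: single k=0 term ⇒ -0.015583;  D = +0.008903+0.012790i
d^2_{0,-2}: single k=0 term ⇒ +0.093697;  D = -0.077961-0.051974i
d^2_{1,-2}: single k=0 term ⇒ -0.375577;  D = +0.367065+0.079507i
d^2_{2,-2}: single k=0 term ⇒ +0.921909;  D = -0.909929+0.148144i
Y_2^{m'}(θ=1.1677,φ=0.2806) and Σ D·Y over m':
  (-0.0004-0.0015i)·(+0.2767-0.1739i)  (+0.0089+0.0128i)·(+0.2679-0.0772i)  (-0.0780-0.0520i)·(-0.1698+0.0000i)  (+0.3671+0.0795i)·(-0.2679-0.0772i)  (-0.9099+0.1481i)·(+0.2767+0.1739i)
Y_2^-2(R⁻¹ n̂) = -0.353494-0.155716i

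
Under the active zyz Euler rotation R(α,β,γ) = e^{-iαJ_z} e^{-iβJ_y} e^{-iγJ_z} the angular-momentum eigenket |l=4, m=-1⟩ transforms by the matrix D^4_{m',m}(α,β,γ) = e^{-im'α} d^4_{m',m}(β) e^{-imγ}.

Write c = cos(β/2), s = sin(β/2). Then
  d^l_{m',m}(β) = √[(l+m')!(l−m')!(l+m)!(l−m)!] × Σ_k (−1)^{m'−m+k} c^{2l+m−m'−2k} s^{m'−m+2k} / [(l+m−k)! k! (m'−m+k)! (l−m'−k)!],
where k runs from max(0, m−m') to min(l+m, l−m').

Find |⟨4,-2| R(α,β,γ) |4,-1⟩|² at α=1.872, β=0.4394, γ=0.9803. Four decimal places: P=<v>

P=0.3503

First d^4_{-2,-1}(β=0.4394), then the phase factors e^{-i(-2)α} and e^{-i(-1)γ}:
Half-angle: c=0.975963, s=0.217937. N=√(2·720·6·120)=1018.233765
The bounds max(0,m−m')=1 and min(l+m,l−m')=3 give 3 terms
  k=1: (−1)^0·1018.2338/(240)·0.9760^7·0.2179^1 = +0.779830
  k=2: (−1)^1·1018.2338/(48)·0.9760^5·0.2179^3 = -0.194431
  k=3: (−1)^2·1018.2338/(72)·0.9760^3·0.2179^5 = +0.006464
d^4_{-2,-1}(0.4394) = +0.779830 -0.194431 +0.006464 = +0.591863
|D^4_{-2,-1}|² = |d^4_{-2,-1}(β)|² = (+0.591863)² = 0.350302 (the z-rotation phases have unit modulus)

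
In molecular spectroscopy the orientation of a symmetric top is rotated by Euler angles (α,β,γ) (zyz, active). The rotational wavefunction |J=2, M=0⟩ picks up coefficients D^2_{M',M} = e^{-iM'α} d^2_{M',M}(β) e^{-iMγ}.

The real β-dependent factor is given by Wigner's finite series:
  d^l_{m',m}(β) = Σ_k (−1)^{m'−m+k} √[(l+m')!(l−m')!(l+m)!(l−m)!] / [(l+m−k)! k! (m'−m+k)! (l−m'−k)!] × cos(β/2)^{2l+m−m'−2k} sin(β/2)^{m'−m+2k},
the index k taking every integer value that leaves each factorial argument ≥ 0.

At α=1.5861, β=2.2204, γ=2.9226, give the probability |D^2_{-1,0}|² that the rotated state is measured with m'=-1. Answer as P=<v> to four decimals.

Split into d^2_{-1,0}(β=2.2204) × two z-phases.
With c≡cos(β/2)=0.444482 and s≡sin(β/2)=0.895788, N=[1·6·2·2]^{1/2}=4.898979
The bounds max(0,m−m')=1 and min(l+m,l−m')=2 give 2 terms
  k=1: (−1)^0·4.8990/(2)·0.4445^3·0.8958^1 = +0.192683
  k=2: (−1)^1·4.8990/(2)·0.4445^1·0.8958^3 = -0.782610
d^2_{-1,0}(2.2204) = +0.192683 -0.782610 = -0.589926
|D^2_{-1,0}|² = |d^2_{-1,0}(β)|² = (-0.589926)² = 0.348013 (the z-rotation phases have unit modulus)

P=0.3480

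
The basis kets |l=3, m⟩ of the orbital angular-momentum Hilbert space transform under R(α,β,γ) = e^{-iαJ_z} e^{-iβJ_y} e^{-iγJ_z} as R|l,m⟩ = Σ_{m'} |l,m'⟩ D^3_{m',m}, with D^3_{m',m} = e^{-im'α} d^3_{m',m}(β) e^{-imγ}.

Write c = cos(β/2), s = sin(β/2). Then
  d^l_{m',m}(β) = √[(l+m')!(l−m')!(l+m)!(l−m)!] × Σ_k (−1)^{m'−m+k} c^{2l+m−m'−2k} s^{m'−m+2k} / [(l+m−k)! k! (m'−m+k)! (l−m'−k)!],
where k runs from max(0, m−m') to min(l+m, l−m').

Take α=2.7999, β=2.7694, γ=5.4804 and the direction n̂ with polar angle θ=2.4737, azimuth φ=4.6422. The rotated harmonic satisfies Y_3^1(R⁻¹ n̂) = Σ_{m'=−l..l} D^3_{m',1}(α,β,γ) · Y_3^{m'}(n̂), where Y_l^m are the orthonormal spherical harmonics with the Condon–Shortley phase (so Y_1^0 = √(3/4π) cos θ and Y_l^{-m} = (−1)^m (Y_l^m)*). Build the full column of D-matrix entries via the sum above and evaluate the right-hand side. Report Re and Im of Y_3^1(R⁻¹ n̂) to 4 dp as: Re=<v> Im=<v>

Need the full column D^3_{m',1} for m'=−3..3 at α=2.7999, β=2.7694, γ=5.4804.
cos(β/2)=0.185024, sin(β/2)=0.982734
d^3_{-3,1}: single k=4 term ⇒ +0.123665;  D = -0.120622+0.027264i
d^3_{-2,1}: k∈[3..4] ⇒ +0.038021 -0.536300 = -0.498279;  D = -0.494732-0.059353i
d^3_{-1,1}: k∈[2..4] ⇒ +0.006791 -0.255441 +0.900774 = +0.652124;  D = -0.584021-0.290148i
d^3_{0,1}: k∈[1..3] ⇒ +0.000738 -0.062475 +0.587488 = +0.525751;  D = +0.365242+0.378169i
d^3_{1,1}: k∈[0..2] ⇒ +0.000040 -0.009055 +0.191581 = +0.182566;  D = -0.075495-0.166225i
d^3_{2,1}: k∈[0..1] ⇒ -0.000674 +0.038021 = +0.037347;  D = +0.003157+0.037213i
d^3_{3,1}: single k=0 term ⇒ +0.004384;  D = +0.001115-0.004240i
Y_3^{m'}(θ=2.4737,φ=4.6422) and Σ D·Y over m':
  (-0.1206+0.0273i)·(+0.0207-0.0969i)  (-0.4947-0.0594i)·(+0.3047+0.0431i)  (-0.5840-0.2901i)·(-0.0292+0.4157i)  (+0.3652+0.3782i)·(-0.0241+0.0000i)  (-0.0755-0.1662i)·(+0.0292+0.4157i)  (+0.0032+0.0372i)·(+0.3047-0.0431i)  (+0.0011-0.0042i)·(-0.0207-0.0969i)
Y_3^1(R⁻¹ n̂) = +0.049861-0.295608i

Re=0.0499 Im=-0.2956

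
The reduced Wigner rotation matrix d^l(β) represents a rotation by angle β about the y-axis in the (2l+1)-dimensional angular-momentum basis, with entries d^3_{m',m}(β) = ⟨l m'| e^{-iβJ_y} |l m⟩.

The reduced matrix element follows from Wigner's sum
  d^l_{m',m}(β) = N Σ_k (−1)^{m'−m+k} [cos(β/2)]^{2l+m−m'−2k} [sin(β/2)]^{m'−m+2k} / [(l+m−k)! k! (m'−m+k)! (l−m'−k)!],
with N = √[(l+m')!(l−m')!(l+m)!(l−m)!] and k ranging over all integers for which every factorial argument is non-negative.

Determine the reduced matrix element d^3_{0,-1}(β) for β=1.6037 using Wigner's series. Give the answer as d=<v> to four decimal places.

d^3_{0,-1}(β=1.6037) via Wigner's sum:
Half-angle: c=0.695378, s=0.718644. N=√(6·6·2·24)=41.569219
k∈{0,1,2} keeps every argument non-negative
  k=0: (−1)^1·41.5692/(12)·0.6954^5·0.7186^1 = -0.404772
  k=1: (−1)^2·41.5692/(4)·0.6954^3·0.7186^3 = +1.296930
  k=2: (−1)^3·41.5692/(12)·0.6954^1·0.7186^5 = -0.461722
d^3_{0,-1}(1.6037) = -0.404772 +1.296930 -0.461722 = +0.430436

d=0.4304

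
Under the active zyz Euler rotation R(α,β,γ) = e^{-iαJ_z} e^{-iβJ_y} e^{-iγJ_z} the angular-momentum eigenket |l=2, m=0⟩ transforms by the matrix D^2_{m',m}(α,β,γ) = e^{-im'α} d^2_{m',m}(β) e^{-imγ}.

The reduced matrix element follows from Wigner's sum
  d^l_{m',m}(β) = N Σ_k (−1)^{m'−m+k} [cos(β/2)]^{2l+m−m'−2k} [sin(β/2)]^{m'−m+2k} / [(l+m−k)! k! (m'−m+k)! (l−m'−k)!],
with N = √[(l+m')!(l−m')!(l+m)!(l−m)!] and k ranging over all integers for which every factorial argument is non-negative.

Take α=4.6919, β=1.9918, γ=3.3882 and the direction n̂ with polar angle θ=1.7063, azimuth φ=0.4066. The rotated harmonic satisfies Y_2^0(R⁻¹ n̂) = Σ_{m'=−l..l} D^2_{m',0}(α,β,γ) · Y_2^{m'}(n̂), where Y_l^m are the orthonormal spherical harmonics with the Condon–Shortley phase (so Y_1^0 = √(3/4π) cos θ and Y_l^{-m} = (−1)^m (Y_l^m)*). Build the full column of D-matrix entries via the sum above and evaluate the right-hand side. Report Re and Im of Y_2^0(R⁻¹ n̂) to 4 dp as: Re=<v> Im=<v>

Need the full column D^2_{m',0} for m'=−2..2 at α=4.6919, β=1.9918, γ=3.3882.
cos(β/2)=0.543748, sin(β/2)=0.839249
d^2_{-2,0}: single k=2 term ⇒ +0.510096;  D = -0.509668+0.020897i
d^2_{-1,0}: k∈[1..2] ⇒ +0.330490 -0.787309 = -0.456818;  D = +0.009359+0.456723i
d^2_{0,0}: k∈[0..2] ⇒ +0.087416 -0.832983 +0.496093 = -0.249475;  D = -0.249475+0.000000i
d^2_{1,0}: k∈[0..1] ⇒ -0.330490 +0.787309 = +0.456818;  D = -0.009359+0.456723i
d^2_{2,0}: single k=0 term ⇒ +0.510096;  D = -0.509668-0.020897i
Y_2^{m'}(θ=1.7063,φ=0.4066) and Σ D·Y over m':
  (-0.5097+0.0209i)·(+0.2606-0.2755i)  (+0.0094+0.4567i)·(-0.0950+0.0409i)  (-0.2495+0.0000i)·(-0.2981+0.0000i)  (-0.0094+0.4567i)·(+0.0950+0.0409i)  (-0.5097-0.0209i)·(+0.2606+0.2755i)
Y_2^0(R⁻¹ n̂) = -0.218879+0.000000i

Re=-0.2189 Im=0.0000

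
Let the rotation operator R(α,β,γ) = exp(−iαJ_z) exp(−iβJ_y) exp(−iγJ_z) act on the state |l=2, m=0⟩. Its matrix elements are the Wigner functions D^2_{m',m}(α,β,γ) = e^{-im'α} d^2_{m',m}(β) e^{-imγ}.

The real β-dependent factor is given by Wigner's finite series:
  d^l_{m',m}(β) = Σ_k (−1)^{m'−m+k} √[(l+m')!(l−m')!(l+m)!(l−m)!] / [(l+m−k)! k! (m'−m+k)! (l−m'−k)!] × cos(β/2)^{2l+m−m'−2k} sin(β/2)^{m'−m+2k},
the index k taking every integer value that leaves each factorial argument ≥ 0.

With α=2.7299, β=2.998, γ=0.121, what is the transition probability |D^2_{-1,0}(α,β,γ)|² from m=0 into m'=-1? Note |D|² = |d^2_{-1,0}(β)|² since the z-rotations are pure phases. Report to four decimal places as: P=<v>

P=0.0301

First d^2_{-1,0}(β=2.998), then the phase factors e^{-i(-1)α} and e^{-i(0)γ}:
With c≡cos(β/2)=0.071735 and s≡sin(β/2)=0.997424, N=[1·6·2·2]^{1/2}=4.898979
Admissible k: 1..2 (factorial args all ≥0)
  k=1: (−1)^0·4.8990/(2)·0.0717^3·0.9974^1 = +0.000902
  k=2: (−1)^1·4.8990/(2)·0.0717^1·0.9974^3 = -0.174359
d^2_{-1,0}(2.998) = +0.000902 -0.174359 = -0.173457
|D^2_{-1,0}|² = |d^2_{-1,0}(β)|² = (-0.173457)² = 0.030087 (the z-rotation phases have unit modulus)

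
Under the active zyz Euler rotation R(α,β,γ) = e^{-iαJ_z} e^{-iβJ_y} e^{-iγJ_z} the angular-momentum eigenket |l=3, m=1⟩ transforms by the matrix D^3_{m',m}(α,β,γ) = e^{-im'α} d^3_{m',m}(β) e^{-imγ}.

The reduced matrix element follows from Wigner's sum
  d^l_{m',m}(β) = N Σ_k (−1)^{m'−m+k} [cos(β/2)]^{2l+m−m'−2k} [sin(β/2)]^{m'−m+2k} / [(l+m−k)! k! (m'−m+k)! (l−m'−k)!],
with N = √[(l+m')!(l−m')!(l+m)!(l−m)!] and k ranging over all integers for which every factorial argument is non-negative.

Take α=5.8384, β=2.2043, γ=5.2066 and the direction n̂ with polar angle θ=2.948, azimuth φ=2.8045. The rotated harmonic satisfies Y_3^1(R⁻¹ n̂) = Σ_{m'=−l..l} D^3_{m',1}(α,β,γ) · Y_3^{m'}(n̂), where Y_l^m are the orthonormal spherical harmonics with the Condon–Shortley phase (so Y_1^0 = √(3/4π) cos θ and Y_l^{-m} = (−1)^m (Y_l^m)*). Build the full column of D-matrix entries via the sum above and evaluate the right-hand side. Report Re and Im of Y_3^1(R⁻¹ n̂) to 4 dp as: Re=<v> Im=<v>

Need the full column D^3_{m',1} for m'=−3..3 at α=5.8384, β=2.2043, γ=5.2066.
cos(β/2)=0.451679, sin(β/2)=0.892181
d^3_{-3,1}: single k=4 term ⇒ +0.500629;  D = +0.484089-0.127623i
d^3_{-2,1}: k∈[3..4] ⇒ +0.413883 -0.807409 = -0.393526;  D = -0.386664-0.073167i
d^3_{-1,1}: k∈[2..4] ⇒ +0.198782 -1.034096 +0.504332 = -0.330982;  D = -0.267091-0.195477i
d^3_{0,1}: k∈[1..3] ⇒ +0.058102 -0.680080 +0.884472 = +0.262495;  D = +0.124511+0.231086i
d^3_{1,1}: k∈[0..2] ⇒ +0.008491 -0.265042 +0.775572 = +0.519021;  D = +0.025643+0.518387i
d^3_{2,1}: k∈[0..1] ⇒ -0.053040 +0.413883 = +0.360843;  D = -0.138975+0.333007i
d^3_{3,1}: single k=0 term ⇒ +0.128313;  D = -0.095560+0.085630i
Y_3^{m'}(θ=2.948,φ=2.8045) and Σ D·Y over m':
  (+0.4841-0.1276i)·(-0.0016-0.0025i)  (-0.3867-0.0732i)·(-0.0290-0.0232i)  (-0.2671-0.1955i)·(-0.2238-0.0785i)  (+0.1245+0.2311i)·(-0.6646+0.0000i)  (+0.0256+0.5184i)·(+0.2238-0.0785i)  (-0.1390+0.3330i)·(-0.0290+0.0232i)  (-0.0956+0.0856i)·(+0.0016-0.0025i)
Y_3^1(R⁻¹ n̂) = +0.012916+0.022711i

Re=0.0129 Im=0.0227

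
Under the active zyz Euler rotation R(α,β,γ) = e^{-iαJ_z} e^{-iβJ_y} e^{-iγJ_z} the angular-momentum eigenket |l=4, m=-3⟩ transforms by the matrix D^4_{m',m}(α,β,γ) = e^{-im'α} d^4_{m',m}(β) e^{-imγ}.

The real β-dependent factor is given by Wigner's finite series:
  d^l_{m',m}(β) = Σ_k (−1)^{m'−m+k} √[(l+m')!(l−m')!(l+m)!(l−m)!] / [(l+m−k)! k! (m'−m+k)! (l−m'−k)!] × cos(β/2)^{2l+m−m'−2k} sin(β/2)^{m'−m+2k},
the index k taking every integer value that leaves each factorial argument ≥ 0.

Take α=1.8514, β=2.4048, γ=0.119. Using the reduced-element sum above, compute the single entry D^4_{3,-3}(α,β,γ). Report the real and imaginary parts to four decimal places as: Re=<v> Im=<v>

First d^4_{3,-3}(β=2.4048), then the phase factors e^{-i(3)α} and e^{-i(-3)γ}:
c=cos(2.4048/2)=0.360120, s=sin(2.4048/2)=0.932906; N=√[5040·1·1·5040]=5040.000000
k: max(0,(-3)−(3))=0 … min(4+(-3),4−(3))=1
  k=0: (−1)^6·5040.0000/(720)·0.3601^2·0.9329^6 = +0.598439
  k=1: (−1)^7·5040.0000/(5040)·0.3601^0·0.9329^8 = -0.573724
d^4_{3,-3}(2.4048) = +0.598439 -0.573724 = +0.024714
Attach z-rotation phases: D = e^{-i(3)(1.8514)}·(+0.024714)·e^{-i(-3)(0.119)} = +0.011518+0.021866i

Re=0.0115 Im=0.0219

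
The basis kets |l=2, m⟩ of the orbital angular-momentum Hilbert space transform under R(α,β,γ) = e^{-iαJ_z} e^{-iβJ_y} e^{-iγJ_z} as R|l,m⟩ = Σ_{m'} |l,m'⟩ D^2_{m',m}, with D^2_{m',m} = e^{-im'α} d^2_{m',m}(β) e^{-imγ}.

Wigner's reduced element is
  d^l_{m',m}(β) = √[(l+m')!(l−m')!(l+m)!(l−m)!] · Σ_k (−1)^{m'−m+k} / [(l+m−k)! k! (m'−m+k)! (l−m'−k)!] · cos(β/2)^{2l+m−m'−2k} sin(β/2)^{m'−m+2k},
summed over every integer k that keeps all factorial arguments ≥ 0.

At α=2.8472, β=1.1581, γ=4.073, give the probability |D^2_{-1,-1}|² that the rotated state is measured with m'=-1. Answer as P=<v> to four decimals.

P=0.0192

Split into d^2_{-1,-1}(β=1.1581) × two z-phases.
c=cos(1.1581/2)=0.836983, s=sin(1.1581/2)=0.547229; N=√[1·6·1·6]=6.000000
The bounds max(0,m−m')=0 and min(l+m,l−m')=1 give 2 terms
  k=0: (−1)^0·6.0000/(6)·0.8370^4·0.5472^0 = +0.490757
  k=1: (−1)^1·6.0000/(2)·0.8370^2·0.5472^2 = -0.629351
d^2_{-1,-1}(1.1581) = +0.490757 -0.629351 = -0.138594
|D^2_{-1,-1}|² = |d^2_{-1,-1}(β)|² = (-0.138594)² = 0.019208 (the z-rotation phases have unit modulus)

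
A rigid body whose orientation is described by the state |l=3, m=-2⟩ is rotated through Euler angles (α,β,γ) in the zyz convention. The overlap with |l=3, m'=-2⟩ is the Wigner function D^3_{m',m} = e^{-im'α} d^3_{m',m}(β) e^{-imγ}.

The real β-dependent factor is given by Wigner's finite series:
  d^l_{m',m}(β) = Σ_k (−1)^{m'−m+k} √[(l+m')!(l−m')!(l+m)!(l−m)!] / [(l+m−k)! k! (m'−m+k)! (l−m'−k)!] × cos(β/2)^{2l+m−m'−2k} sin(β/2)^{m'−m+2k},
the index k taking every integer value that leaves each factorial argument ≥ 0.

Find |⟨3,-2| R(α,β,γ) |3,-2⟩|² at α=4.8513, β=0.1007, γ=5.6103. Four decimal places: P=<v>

P=0.9600

D^3_{-2,-2}(4.8513,0.1007,5.6103) = e^{-i·-2·4.8513}·d^3_{-2,-2}(0.1007)·e^{-i·-2·5.6103}. Compute d first:
With c≡cos(β/2)=0.998733 and s≡sin(β/2)=0.050329, N=[1·120·1·120]^{1/2}=120.000000
k: max(0,(-2)−(-2))=0 … min(3+(-2),3−(-2))=1
  k=0: (−1)^0·120.0000/(120)·0.9987^6·0.0503^0 = +0.992420
  k=1: (−1)^1·120.0000/(24)·0.9987^4·0.0503^2 = -0.012601
d^3_{-2,-2}(0.1007) = +0.992420 -0.012601 = +0.979819
|D^3_{-2,-2}|² = |d^3_{-2,-2}(β)|² = (+0.979819)² = 0.960046 (the z-rotation phases have unit modulus)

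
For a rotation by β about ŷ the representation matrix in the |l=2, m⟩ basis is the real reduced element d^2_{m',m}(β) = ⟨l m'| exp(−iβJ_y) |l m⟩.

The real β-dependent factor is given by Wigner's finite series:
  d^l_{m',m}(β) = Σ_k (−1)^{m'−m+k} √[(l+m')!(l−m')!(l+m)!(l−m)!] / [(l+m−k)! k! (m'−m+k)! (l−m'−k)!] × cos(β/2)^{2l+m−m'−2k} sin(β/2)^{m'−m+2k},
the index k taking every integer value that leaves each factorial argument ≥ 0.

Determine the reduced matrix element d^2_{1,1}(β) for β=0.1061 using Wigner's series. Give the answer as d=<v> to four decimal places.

d^2_{1,1}(β=0.1061) via Wigner's sum:
With c≡cos(β/2)=0.998593 and s≡sin(β/2)=0.053025, N=[6·1·6·1]^{1/2}=6.000000
Admissible k: 0..1 (factorial args all ≥0)
  k=0: (−1)^0·6.0000/(6)·0.9986^4·0.0530^0 = +0.994385
  k=1: (−1)^1·6.0000/(2)·0.9986^2·0.0530^2 = -0.008411
d^2_{1,1}(0.1061) = +0.994385 -0.008411 = +0.985973

d=0.9860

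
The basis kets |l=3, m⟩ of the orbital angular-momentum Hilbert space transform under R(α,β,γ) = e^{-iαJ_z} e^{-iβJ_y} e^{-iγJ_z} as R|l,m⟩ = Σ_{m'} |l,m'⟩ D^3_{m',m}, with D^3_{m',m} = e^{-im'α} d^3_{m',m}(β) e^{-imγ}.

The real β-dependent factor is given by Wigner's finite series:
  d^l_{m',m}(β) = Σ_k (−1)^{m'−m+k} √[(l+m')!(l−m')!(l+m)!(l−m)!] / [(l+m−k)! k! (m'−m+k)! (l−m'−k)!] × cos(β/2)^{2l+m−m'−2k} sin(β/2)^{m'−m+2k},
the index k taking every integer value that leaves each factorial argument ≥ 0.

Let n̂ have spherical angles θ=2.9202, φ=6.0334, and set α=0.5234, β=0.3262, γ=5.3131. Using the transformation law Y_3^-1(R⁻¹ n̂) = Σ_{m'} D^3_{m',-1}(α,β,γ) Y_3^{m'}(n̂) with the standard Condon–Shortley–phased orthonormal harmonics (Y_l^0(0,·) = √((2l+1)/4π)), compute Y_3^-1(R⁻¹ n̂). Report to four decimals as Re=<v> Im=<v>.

Need the full column D^3_{m',-1} for m'=−3..3 at α=0.5234, β=0.3262, γ=5.3131.
cos(β/2)=0.986729, sin(β/2)=0.162378
d^3_{-3,-1}: single k=2 term ⇒ +0.096803;  D = +0.079889+0.054668i
d^3_{-2,-1}: k∈[1..2] ⇒ +0.480303 -0.026014 = +0.454289;  D = +0.452953+0.034816i
d^3_{-1,-1}: k∈[0..2] ⇒ +0.922968 -0.199956 +0.004061 = +0.727073;  D = +0.655735-0.314080i
d^3_{0,-1}: k∈[0..2] ⇒ -0.526146 +0.042745 -0.000386 = -0.483787;  D = -0.273450+0.399092i
d^3_{1,-1}: k∈[0..2] ⇒ +0.149967 -0.005415 +0.000018 = +0.144570;  D = +0.011166-0.144139i
d^3_{2,-1}: k∈[0..1] ⇒ -0.026014 +0.000352 = -0.025662;  D = +0.011071+0.023150i
d^3_{3,-1}: single k=0 term ⇒ +0.002621;  D = -0.002162-0.001483i
Y_3^{m'}(θ=2.9202,φ=6.0334) and Σ D·Y over m':
  (+0.0799+0.0547i)·(+0.0032+0.0030i)  (+0.4530+0.0348i)·(-0.0422-0.0230i)  (+0.6557-0.3141i)·(+0.2585+0.0659i)  (-0.2735+0.3991i)·(-0.6404+0.0000i)  (+0.0112-0.1441i)·(-0.2585+0.0659i)  (+0.0111+0.0232i)·(-0.0422+0.0230i)  (-0.0022-0.0015i)·(-0.0032+0.0030i)
Y_3^-1(R⁻¹ n̂) = +0.352721-0.267720i

Re=0.3527 Im=-0.2677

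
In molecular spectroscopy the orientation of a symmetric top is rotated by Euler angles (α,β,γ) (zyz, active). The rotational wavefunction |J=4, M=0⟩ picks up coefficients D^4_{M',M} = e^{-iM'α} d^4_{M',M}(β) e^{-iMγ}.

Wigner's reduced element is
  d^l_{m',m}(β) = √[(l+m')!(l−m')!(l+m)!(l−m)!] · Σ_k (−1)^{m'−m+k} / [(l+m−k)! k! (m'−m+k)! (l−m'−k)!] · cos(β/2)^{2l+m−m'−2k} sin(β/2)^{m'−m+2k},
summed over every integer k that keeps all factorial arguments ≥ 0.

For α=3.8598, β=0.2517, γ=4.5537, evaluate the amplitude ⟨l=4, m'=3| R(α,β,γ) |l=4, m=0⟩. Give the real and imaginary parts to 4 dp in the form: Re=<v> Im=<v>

Re=-0.0122 Im=-0.0185

Split into d^4_{3,0}(β=0.2517) × two z-phases.
With c≡cos(β/2)=0.992091 and s≡sin(β/2)=0.125518, N=[5040·1·24·24]^{1/2}=1703.830978
k∈{0,1} keeps every argument non-negative
  k=0: (−1)^3·1703.8310/(144)·0.9921^5·0.1255^3 = -0.022487
  k=1: (−1)^4·1703.8310/(144)·0.9921^3·0.1255^5 = +0.000360
d^4_{3,0}(0.2517) = -0.022487 +0.000360 = -0.022128
D = (+0.551220+0.834360i)·(-0.022128)·(+1.000000+0.000000i) = -0.012197-0.018462i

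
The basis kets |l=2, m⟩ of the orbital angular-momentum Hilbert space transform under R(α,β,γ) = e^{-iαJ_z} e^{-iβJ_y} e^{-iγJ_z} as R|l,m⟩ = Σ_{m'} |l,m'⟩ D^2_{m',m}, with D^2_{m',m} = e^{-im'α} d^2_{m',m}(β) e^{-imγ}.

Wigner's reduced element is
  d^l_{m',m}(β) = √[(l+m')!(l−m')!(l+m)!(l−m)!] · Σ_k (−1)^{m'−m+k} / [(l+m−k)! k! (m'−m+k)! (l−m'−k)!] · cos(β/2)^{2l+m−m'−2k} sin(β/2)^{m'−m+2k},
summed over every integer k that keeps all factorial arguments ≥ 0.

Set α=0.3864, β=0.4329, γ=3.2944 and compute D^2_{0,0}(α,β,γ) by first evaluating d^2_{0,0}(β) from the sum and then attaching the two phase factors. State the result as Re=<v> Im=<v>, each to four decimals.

Split into d^2_{0,0}(β=0.4329) × two z-phases.
c=cos(0.4329/2)=0.976666, s=sin(0.4329/2)=0.214764; N=√[2·2·2·2]=4.000000
Admissible k: 0..2 (factorial args all ≥0)
  k=0: (−1)^0·4.0000/(4)·0.9767^4·0.2148^0 = +0.909880
  k=1: (−1)^1·4.0000/(1)·0.9767^2·0.2148^2 = -0.175984
  k=2: (−1)^2·4.0000/(4)·0.9767^0·0.2148^4 = +0.002127
d^2_{0,0}(0.4329) = +0.909880 -0.175984 +0.002127 = +0.736023
D = (+1.000000+0.000000i)·(+0.736023)·(+1.000000+0.000000i) = +0.736023+0.000000i

Re=0.7360 Im=0.0000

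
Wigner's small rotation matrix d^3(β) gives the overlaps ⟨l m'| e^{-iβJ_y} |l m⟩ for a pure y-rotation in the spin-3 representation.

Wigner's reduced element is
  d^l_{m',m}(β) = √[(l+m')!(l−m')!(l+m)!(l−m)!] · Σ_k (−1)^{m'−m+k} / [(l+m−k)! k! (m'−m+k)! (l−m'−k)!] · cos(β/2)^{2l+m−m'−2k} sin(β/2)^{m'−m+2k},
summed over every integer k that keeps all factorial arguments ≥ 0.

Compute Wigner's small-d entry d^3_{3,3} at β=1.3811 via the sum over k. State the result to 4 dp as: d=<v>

d^3_{3,3}(β=1.3811) via Wigner's sum:
c=cos(1.3811/2)=0.770896, s=sin(1.3811/2)=0.636961; N=√[720·1·720·1]=720.000000
Admissible k: 0..0 (factorial args all ≥0)
  k=0: (−1)^0·720.0000/(720)·0.7709^6·0.6370^0 = +0.209881
d^3_{3,3}(1.3811) = +0.209881

d=0.2099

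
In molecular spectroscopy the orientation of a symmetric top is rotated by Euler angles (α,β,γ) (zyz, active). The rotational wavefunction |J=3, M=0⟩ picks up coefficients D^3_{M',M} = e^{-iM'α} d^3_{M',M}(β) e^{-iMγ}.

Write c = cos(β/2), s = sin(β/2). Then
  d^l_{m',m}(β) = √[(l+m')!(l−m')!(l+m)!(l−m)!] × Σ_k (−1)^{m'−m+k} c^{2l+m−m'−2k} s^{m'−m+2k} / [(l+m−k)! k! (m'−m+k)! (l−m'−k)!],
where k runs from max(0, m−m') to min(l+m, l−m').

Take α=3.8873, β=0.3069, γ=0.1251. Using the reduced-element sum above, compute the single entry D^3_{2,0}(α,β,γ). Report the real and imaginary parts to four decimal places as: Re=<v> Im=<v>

Re=0.0094 Im=-0.1188

D^3_{2,0}(3.8873,0.3069,0.1251) = e^{-i·2·3.8873}·d^3_{2,0}(0.3069)·e^{-i·0·0.1251}. Compute d first:
Half-angle: c=0.988250, s=0.152848. N=√(120·1·6·6)=65.726707
k∈{0,1} keeps every argument non-negative
  k=0: (−1)^2·65.7267/(12)·0.9882^4·0.1528^2 = +0.122053
  k=1: (−1)^3·65.7267/(12)·0.9882^2·0.1528^4 = -0.002920
d^3_{2,0}(0.3069) = +0.122053 -0.002920 = +0.119134
D = (+0.079298-0.996851i)·(+0.119134)·(+1.000000+0.000000i) = +0.009447-0.118758i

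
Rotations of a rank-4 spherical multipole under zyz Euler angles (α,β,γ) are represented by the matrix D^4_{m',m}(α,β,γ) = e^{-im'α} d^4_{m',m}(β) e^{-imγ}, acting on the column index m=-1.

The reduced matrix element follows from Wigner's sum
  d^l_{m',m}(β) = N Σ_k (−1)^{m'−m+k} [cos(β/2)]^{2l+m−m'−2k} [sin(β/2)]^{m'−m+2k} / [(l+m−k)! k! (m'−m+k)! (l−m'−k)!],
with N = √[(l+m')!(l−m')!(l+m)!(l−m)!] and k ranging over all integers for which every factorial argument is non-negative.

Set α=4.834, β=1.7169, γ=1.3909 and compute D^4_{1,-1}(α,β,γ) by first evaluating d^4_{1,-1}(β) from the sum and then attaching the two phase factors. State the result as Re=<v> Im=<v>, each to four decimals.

Split into d^4_{1,-1}(β=1.7169) × two z-phases.
With c≡cos(β/2)=0.653611 and s≡sin(β/2)=0.756830, N=[120·6·6·120]^{1/2}=720.000000
The bounds max(0,m−m')=0 and min(l+m,l−m')=3 give 4 terms
  k=0: (−1)^2·720.0000/(72)·0.6536^6·0.7568^2 = +0.446596
  k=1: (−1)^3·720.0000/(24)·0.6536^4·0.7568^4 = -1.796362
  k=2: (−1)^4·720.0000/(48)·0.6536^2·0.7568^6 = +1.204264
  k=3: (−1)^5·720.0000/(720)·0.6536^0·0.7568^8 = -0.107644
d^4_{1,-1}(1.7169) = +0.446596 -1.796362 +1.204264 -0.107644 = -0.253146
Phases: e^{-i·(1)·4.834}=+0.121311+0.992614i, e^{-i·(-1)·1.3909}=+0.178928+0.983862i ⇒ D=+0.241726-0.075174i

Re=0.2417 Im=-0.0752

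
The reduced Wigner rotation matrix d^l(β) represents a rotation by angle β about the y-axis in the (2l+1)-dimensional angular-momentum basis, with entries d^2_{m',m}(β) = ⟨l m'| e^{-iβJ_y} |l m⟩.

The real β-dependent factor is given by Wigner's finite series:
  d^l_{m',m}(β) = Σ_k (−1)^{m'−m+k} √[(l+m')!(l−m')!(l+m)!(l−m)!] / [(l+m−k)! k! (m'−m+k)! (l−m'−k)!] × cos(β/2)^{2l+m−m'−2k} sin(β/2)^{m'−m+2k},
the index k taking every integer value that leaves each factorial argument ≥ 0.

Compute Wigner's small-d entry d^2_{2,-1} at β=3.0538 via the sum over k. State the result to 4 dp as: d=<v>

d^2_{2,-1}(β=3.0538) via Wigner's sum:
c=cos(3.0538/2)=0.043882, s=sin(3.0538/2)=0.999037; N=√[24·1·1·6]=12.000000
k: max(0,(-1)−(2))=0 … min(2+(-1),2−(2))=0
  k=0: (−1)^3·12.0000/(6)·0.0439^1·0.9990^3 = -0.087511
d^2_{2,-1}(3.0538) = -0.087511

d=-0.0875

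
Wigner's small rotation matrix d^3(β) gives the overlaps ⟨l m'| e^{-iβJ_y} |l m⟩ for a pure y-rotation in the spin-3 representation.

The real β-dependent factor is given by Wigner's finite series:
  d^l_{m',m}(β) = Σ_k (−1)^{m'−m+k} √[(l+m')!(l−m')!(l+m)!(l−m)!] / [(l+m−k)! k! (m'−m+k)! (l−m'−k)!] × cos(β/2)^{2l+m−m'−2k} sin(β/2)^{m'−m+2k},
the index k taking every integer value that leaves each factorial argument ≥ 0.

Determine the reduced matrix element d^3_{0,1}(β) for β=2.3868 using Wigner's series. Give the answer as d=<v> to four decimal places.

d=0.4904

d^3_{0,1}(β=2.3868) via Wigner's sum:
With c≡cos(β/2)=0.368501 and s≡sin(β/2)=0.929627, N=[6·6·24·2]^{1/2}=41.569219
k∈{1,2,3} keeps every argument non-negative
  k=1: (−1)^0·41.5692/(12)·0.3685^5·0.9296^1 = +0.021882
  k=2: (−1)^1·41.5692/(4)·0.3685^3·0.9296^3 = -0.417787
  k=3: (−1)^2·41.5692/(12)·0.3685^1·0.9296^5 = +0.886286
d^3_{0,1}(2.3868) = +0.021882 -0.417787 +0.886286 = +0.490381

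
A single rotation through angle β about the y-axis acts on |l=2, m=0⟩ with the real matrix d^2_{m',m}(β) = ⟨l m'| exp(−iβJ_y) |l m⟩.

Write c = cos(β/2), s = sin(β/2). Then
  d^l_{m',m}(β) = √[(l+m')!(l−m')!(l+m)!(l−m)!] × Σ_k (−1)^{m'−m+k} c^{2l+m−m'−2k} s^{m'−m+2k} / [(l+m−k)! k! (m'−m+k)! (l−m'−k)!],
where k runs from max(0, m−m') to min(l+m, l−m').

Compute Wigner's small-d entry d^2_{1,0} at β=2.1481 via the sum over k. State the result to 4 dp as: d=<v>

d=0.5601

d^2_{1,0}(β=2.1481) via Wigner's sum:
Half-angle: c=0.476568, s=0.879138. N=√(6·1·2·2)=4.898979
The bounds max(0,m−m')=0 and min(l+m,l−m')=1 give 2 terms
  k=0: (−1)^1·4.8990/(2)·0.4766^3·0.8791^1 = -0.233081
  k=1: (−1)^2·4.8990/(2)·0.4766^1·0.8791^3 = +0.793179
d^2_{1,0}(2.1481) = -0.233081 +0.793179 = +0.560098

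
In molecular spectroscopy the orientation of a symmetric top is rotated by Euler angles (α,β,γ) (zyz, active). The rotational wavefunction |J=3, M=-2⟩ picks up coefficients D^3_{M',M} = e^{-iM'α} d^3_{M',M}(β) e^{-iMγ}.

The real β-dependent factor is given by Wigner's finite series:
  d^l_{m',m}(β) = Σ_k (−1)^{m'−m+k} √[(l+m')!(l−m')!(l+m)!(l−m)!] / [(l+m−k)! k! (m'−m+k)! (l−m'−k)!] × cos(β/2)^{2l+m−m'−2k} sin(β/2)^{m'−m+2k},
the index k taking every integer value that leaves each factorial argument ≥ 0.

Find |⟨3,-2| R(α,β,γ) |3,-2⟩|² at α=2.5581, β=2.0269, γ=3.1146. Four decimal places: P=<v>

P=0.0676

First d^3_{-2,-2}(β=2.0269), then the phase factors e^{-i(-2)α} and e^{-i(-2)γ}:
With c≡cos(β/2)=0.528936 and s≡sin(β/2)=0.848662, N=[1·120·1·120]^{1/2}=120.000000
k∈{0,1} keeps every argument non-negative
  k=0: (−1)^0·120.0000/(120)·0.5289^6·0.8487^0 = +0.021899
  k=1: (−1)^1·120.0000/(24)·0.5289^4·0.8487^2 = -0.281872
d^3_{-2,-2}(2.0269) = +0.021899 -0.281872 = -0.259973
|D^3_{-2,-2}|² = |d^3_{-2,-2}(β)|² = (-0.259973)² = 0.067586 (the z-rotation phases have unit modulus)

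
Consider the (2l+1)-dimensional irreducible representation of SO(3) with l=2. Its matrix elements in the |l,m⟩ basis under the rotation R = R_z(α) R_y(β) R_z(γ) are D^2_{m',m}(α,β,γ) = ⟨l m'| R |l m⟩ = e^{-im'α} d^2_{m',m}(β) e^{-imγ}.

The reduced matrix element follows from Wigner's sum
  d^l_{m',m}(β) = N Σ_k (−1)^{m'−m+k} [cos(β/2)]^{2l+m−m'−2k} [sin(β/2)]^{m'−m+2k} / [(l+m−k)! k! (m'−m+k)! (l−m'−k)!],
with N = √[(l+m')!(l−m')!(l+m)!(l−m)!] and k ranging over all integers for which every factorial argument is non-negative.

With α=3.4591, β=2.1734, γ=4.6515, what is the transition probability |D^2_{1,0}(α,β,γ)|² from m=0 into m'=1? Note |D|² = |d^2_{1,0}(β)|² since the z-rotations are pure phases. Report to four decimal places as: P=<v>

Split into d^2_{1,0}(β=2.1734) × two z-phases.
Half-angle: c=0.465409, s=0.885096. N=√(6·1·2·2)=4.898979
The bounds max(0,m−m')=0 and min(l+m,l−m')=1 give 2 terms
  k=0: (−1)^1·4.8990/(2)·0.4654^3·0.8851^1 = -0.218559
  k=1: (−1)^2·4.8990/(2)·0.4654^1·0.8851^3 = +0.790462
d^2_{1,0}(2.1734) = -0.218559 +0.790462 = +0.571903
|D^2_{1,0}|² = |d^2_{1,0}(β)|² = (+0.571903)² = 0.327073 (the z-rotation phases have unit modulus)

P=0.3271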